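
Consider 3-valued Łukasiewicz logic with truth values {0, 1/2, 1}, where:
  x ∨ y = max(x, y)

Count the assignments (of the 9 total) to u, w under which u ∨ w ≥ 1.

5

u = 0, w = 0 ↦ 0  <
u = 0, w = 1/2 ↦ 1/2  <
u = 0, w = 1 ↦ 1  ≥
u = 1/2, w = 0 ↦ 1/2  <
u = 1/2, w = 1/2 ↦ 1/2  <
u = 1/2, w = 1 ↦ 1  ≥
u = 1, w = 0 ↦ 1  ≥
u = 1, w = 1/2 ↦ 1  ≥
u = 1, w = 1 ↦ 1  ≥
So 5 of the 9 assignments meet the threshold.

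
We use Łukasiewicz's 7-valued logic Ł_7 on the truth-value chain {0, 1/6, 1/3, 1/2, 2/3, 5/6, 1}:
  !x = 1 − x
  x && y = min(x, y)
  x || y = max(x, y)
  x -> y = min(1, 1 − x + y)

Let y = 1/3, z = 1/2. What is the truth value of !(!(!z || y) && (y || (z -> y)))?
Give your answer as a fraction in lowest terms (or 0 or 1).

1/2

!z = !1/2 = 1/2
!z || y = 1/2 || 1/3 = 1/2
!(!z || y) = !1/2 = 1/2
z -> y = 1/2 -> 1/3 = 5/6
y || (z -> y) = 1/3 || 5/6 = 5/6
!(!z || y) && (y || (z -> y)) = 1/2 && 5/6 = 1/2
!(!(!z || y) && (y || (z -> y))) = !1/2 = 1/2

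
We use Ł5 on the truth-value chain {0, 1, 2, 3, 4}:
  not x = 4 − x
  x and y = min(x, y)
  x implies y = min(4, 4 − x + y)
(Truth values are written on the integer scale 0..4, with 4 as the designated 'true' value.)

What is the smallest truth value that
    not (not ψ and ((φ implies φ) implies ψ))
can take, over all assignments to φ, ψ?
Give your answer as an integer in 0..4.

2

Take φ = 0, ψ = 2:
not ψ = not 2 = 2
φ implies φ = 0 implies 0 = 4
(φ implies φ) implies ψ = 4 implies 2 = 2
not ψ and ((φ implies φ) implies ψ) = 2 and 2 = 2
not (not ψ and ((φ implies φ) implies ψ)) = not 2 = 2
No assignment yields a value below 2, so this is the minimum.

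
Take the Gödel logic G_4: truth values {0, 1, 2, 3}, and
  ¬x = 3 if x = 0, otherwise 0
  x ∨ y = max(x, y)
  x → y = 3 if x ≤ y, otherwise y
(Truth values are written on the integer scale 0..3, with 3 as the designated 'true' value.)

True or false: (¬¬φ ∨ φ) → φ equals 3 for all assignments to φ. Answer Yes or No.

Counterexample: take φ = 1.
¬φ = ¬1 = 0
¬¬φ = ¬0 = 3
¬¬φ ∨ φ = 3 ∨ 1 = 3
(¬¬φ ∨ φ) → φ = 3 → 1 = 1
This gives 1 ≠ 3.

No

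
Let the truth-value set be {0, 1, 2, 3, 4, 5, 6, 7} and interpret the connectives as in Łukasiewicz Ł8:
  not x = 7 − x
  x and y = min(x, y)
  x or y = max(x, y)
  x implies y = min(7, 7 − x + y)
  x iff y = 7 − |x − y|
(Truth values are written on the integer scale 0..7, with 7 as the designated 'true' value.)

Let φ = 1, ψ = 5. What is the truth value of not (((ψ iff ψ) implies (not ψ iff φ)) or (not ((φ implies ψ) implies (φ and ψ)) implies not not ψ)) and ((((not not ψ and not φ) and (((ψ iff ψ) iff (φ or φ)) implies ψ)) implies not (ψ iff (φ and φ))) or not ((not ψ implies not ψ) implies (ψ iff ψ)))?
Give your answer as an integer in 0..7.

ψ iff ψ = 5 iff 5 = 7
not ψ = not 5 = 2
not ψ iff φ = 2 iff 1 = 6
(ψ iff ψ) implies (not ψ iff φ) = 7 implies 6 = 6
φ implies ψ = 1 implies 5 = 7
φ and ψ = 1 and 5 = 1
(φ implies ψ) implies (φ and ψ) = 7 implies 1 = 1
not ((φ implies ψ) implies (φ and ψ)) = not 1 = 6
not ψ = not 5 = 2
not not ψ = not 2 = 5
not ((φ implies ψ) implies (φ and ψ)) implies not not ψ = 6 implies 5 = 6
((ψ iff ψ) implies (not ψ iff φ)) or (not ((φ implies ψ) implies (φ and ψ)) implies not not ψ) = 6 or 6 = 6
not (((ψ iff ψ) implies (not ψ iff φ)) or (not ((φ implies ψ) implies (φ and ψ)) implies not not ψ)) = not 6 = 1
not ψ = not 5 = 2
not not ψ = not 2 = 5
not φ = not 1 = 6
not not ψ and not φ = 5 and 6 = 5
ψ iff ψ = 5 iff 5 = 7
φ or φ = 1 or 1 = 1
(ψ iff ψ) iff (φ or φ) = 7 iff 1 = 1
((ψ iff ψ) iff (φ or φ)) implies ψ = 1 implies 5 = 7
(not not ψ and not φ) and (((ψ iff ψ) iff (φ or φ)) implies ψ) = 5 and 7 = 5
φ and φ = 1 and 1 = 1
ψ iff (φ and φ) = 5 iff 1 = 3
not (ψ iff (φ and φ)) = not 3 = 4
((not not ψ and not φ) and (((ψ iff ψ) iff (φ or φ)) implies ψ)) implies not (ψ iff (φ and φ)) = 5 implies 4 = 6
not ψ = not 5 = 2
not ψ = not 5 = 2
not ψ implies not ψ = 2 implies 2 = 7
ψ iff ψ = 5 iff 5 = 7
(not ψ implies not ψ) implies (ψ iff ψ) = 7 implies 7 = 7
not ((not ψ implies not ψ) implies (ψ iff ψ)) = not 7 = 0
(((not not ψ and not φ) and (((ψ iff ψ) iff (φ or φ)) implies ψ)) implies not (ψ iff (φ and φ))) or not ((not ψ implies not ψ) implies (ψ iff ψ)) = 6 or 0 = 6
not (((ψ iff ψ) implies (not ψ iff φ)) or (not ((φ implies ψ) implies (φ and ψ)) implies not not ψ)) and ((((not not ψ and not φ) and (((ψ iff ψ) iff (φ or φ)) implies ψ)) implies not (ψ iff (φ and φ))) or not ((not ψ implies not ψ) implies (ψ iff ψ))) = 1 and 6 = 1

1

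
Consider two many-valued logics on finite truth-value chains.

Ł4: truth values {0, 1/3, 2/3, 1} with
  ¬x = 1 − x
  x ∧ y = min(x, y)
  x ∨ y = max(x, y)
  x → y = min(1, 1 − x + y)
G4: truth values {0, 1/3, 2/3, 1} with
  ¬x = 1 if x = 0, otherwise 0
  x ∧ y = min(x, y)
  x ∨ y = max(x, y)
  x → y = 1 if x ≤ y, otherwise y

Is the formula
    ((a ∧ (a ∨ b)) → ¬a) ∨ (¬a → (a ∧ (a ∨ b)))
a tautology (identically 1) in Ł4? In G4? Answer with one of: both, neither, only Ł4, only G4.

In Ł4: every assignment gives 1 — tautology.
In G4: every assignment gives 1 — tautology.

both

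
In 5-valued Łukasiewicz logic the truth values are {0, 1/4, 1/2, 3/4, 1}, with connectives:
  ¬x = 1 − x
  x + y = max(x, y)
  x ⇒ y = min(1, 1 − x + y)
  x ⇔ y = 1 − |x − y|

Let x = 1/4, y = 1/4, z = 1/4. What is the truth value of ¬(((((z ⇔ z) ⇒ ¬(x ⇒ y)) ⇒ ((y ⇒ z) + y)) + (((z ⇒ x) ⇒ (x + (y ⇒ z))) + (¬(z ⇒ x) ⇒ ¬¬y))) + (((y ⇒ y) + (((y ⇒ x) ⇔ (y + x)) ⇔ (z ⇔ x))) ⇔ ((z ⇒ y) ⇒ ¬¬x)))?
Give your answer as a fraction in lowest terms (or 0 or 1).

0

z ⇔ z = 1/4 ⇔ 1/4 = 1
x ⇒ y = 1/4 ⇒ 1/4 = 1
¬(x ⇒ y) = ¬1 = 0
(z ⇔ z) ⇒ ¬(x ⇒ y) = 1 ⇒ 0 = 0
y ⇒ z = 1/4 ⇒ 1/4 = 1
(y ⇒ z) + y = 1 + 1/4 = 1
((z ⇔ z) ⇒ ¬(x ⇒ y)) ⇒ ((y ⇒ z) + y) = 0 ⇒ 1 = 1
z ⇒ x = 1/4 ⇒ 1/4 = 1
y ⇒ z = 1/4 ⇒ 1/4 = 1
x + (y ⇒ z) = 1/4 + 1 = 1
(z ⇒ x) ⇒ (x + (y ⇒ z)) = 1 ⇒ 1 = 1
z ⇒ x = 1/4 ⇒ 1/4 = 1
¬(z ⇒ x) = ¬1 = 0
¬y = ¬1/4 = 3/4
¬¬y = ¬3/4 = 1/4
¬(z ⇒ x) ⇒ ¬¬y = 0 ⇒ 1/4 = 1
((z ⇒ x) ⇒ (x + (y ⇒ z))) + (¬(z ⇒ x) ⇒ ¬¬y) = 1 + 1 = 1
(((z ⇔ z) ⇒ ¬(x ⇒ y)) ⇒ ((y ⇒ z) + y)) + (((z ⇒ x) ⇒ (x + (y ⇒ z))) + (¬(z ⇒ x) ⇒ ¬¬y)) = 1 + 1 = 1
y ⇒ y = 1/4 ⇒ 1/4 = 1
y ⇒ x = 1/4 ⇒ 1/4 = 1
y + x = 1/4 + 1/4 = 1/4
(y ⇒ x) ⇔ (y + x) = 1 ⇔ 1/4 = 1/4
z ⇔ x = 1/4 ⇔ 1/4 = 1
((y ⇒ x) ⇔ (y + x)) ⇔ (z ⇔ x) = 1/4 ⇔ 1 = 1/4
(y ⇒ y) + (((y ⇒ x) ⇔ (y + x)) ⇔ (z ⇔ x)) = 1 + 1/4 = 1
z ⇒ y = 1/4 ⇒ 1/4 = 1
¬x = ¬1/4 = 3/4
¬¬x = ¬3/4 = 1/4
(z ⇒ y) ⇒ ¬¬x = 1 ⇒ 1/4 = 1/4
((y ⇒ y) + (((y ⇒ x) ⇔ (y + x)) ⇔ (z ⇔ x))) ⇔ ((z ⇒ y) ⇒ ¬¬x) = 1 ⇔ 1/4 = 1/4
((((z ⇔ z) ⇒ ¬(x ⇒ y)) ⇒ ((y ⇒ z) + y)) + (((z ⇒ x) ⇒ (x + (y ⇒ z))) + (¬(z ⇒ x) ⇒ ¬¬y))) + (((y ⇒ y) + (((y ⇒ x) ⇔ (y + x)) ⇔ (z ⇔ x))) ⇔ ((z ⇒ y) ⇒ ¬¬x)) = 1 + 1/4 = 1
¬(((((z ⇔ z) ⇒ ¬(x ⇒ y)) ⇒ ((y ⇒ z) + y)) + (((z ⇒ x) ⇒ (x + (y ⇒ z))) + (¬(z ⇒ x) ⇒ ¬¬y))) + (((y ⇒ y) + (((y ⇒ x) ⇔ (y + x)) ⇔ (z ⇔ x))) ⇔ ((z ⇒ y) ⇒ ¬¬x))) = ¬1 = 0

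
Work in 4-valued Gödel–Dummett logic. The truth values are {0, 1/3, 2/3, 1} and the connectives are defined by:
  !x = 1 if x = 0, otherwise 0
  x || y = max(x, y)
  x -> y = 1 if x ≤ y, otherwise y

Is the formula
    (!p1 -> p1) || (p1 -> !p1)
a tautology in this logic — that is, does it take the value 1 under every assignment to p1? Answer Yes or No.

p1 = 0 ↦ 1
p1 = 1/3 ↦ 1
p1 = 2/3 ↦ 1
p1 = 1 ↦ 1
Every assignment gives a value ≥ 1.

Yes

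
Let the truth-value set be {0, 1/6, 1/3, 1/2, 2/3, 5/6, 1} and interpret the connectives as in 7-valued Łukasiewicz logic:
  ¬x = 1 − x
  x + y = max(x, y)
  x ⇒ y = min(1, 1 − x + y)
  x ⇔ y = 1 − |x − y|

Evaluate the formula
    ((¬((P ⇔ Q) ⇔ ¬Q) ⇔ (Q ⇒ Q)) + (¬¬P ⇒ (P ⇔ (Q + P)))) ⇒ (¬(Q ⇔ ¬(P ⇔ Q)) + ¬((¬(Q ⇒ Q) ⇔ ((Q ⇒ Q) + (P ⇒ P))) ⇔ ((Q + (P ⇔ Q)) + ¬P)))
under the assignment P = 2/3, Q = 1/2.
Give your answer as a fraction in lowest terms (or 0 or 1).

P ⇔ Q = 2/3 ⇔ 1/2 = 5/6
¬Q = ¬1/2 = 1/2
(P ⇔ Q) ⇔ ¬Q = 5/6 ⇔ 1/2 = 2/3
¬((P ⇔ Q) ⇔ ¬Q) = ¬2/3 = 1/3
Q ⇒ Q = 1/2 ⇒ 1/2 = 1
¬((P ⇔ Q) ⇔ ¬Q) ⇔ (Q ⇒ Q) = 1/3 ⇔ 1 = 1/3
¬P = ¬2/3 = 1/3
¬¬P = ¬1/3 = 2/3
Q + P = 1/2 + 2/3 = 2/3
P ⇔ (Q + P) = 2/3 ⇔ 2/3 = 1
¬¬P ⇒ (P ⇔ (Q + P)) = 2/3 ⇒ 1 = 1
(¬((P ⇔ Q) ⇔ ¬Q) ⇔ (Q ⇒ Q)) + (¬¬P ⇒ (P ⇔ (Q + P))) = 1/3 + 1 = 1
P ⇔ Q = 2/3 ⇔ 1/2 = 5/6
¬(P ⇔ Q) = ¬5/6 = 1/6
Q ⇔ ¬(P ⇔ Q) = 1/2 ⇔ 1/6 = 2/3
¬(Q ⇔ ¬(P ⇔ Q)) = ¬2/3 = 1/3
Q ⇒ Q = 1/2 ⇒ 1/2 = 1
¬(Q ⇒ Q) = ¬1 = 0
Q ⇒ Q = 1/2 ⇒ 1/2 = 1
P ⇒ P = 2/3 ⇒ 2/3 = 1
(Q ⇒ Q) + (P ⇒ P) = 1 + 1 = 1
¬(Q ⇒ Q) ⇔ ((Q ⇒ Q) + (P ⇒ P)) = 0 ⇔ 1 = 0
P ⇔ Q = 2/3 ⇔ 1/2 = 5/6
Q + (P ⇔ Q) = 1/2 + 5/6 = 5/6
¬P = ¬2/3 = 1/3
(Q + (P ⇔ Q)) + ¬P = 5/6 + 1/3 = 5/6
(¬(Q ⇒ Q) ⇔ ((Q ⇒ Q) + (P ⇒ P))) ⇔ ((Q + (P ⇔ Q)) + ¬P) = 0 ⇔ 5/6 = 1/6
¬((¬(Q ⇒ Q) ⇔ ((Q ⇒ Q) + (P ⇒ P))) ⇔ ((Q + (P ⇔ Q)) + ¬P)) = ¬1/6 = 5/6
¬(Q ⇔ ¬(P ⇔ Q)) + ¬((¬(Q ⇒ Q) ⇔ ((Q ⇒ Q) + (P ⇒ P))) ⇔ ((Q + (P ⇔ Q)) + ¬P)) = 1/3 + 5/6 = 5/6
((¬((P ⇔ Q) ⇔ ¬Q) ⇔ (Q ⇒ Q)) + (¬¬P ⇒ (P ⇔ (Q + P)))) ⇒ (¬(Q ⇔ ¬(P ⇔ Q)) + ¬((¬(Q ⇒ Q) ⇔ ((Q ⇒ Q) + (P ⇒ P))) ⇔ ((Q + (P ⇔ Q)) + ¬P))) = 1 ⇒ 5/6 = 5/6

5/6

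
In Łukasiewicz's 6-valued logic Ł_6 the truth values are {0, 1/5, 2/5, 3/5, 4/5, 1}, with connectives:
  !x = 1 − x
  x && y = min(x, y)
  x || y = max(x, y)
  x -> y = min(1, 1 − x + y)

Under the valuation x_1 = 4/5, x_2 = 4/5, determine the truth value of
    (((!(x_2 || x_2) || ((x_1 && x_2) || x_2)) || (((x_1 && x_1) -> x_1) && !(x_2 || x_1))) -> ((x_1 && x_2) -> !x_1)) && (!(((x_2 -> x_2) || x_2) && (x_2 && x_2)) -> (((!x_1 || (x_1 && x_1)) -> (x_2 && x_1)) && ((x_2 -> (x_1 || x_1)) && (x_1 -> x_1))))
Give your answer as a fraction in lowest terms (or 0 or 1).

x_2 || x_2 = 4/5 || 4/5 = 4/5
!(x_2 || x_2) = !4/5 = 1/5
x_1 && x_2 = 4/5 && 4/5 = 4/5
(x_1 && x_2) || x_2 = 4/5 || 4/5 = 4/5
!(x_2 || x_2) || ((x_1 && x_2) || x_2) = 1/5 || 4/5 = 4/5
x_1 && x_1 = 4/5 && 4/5 = 4/5
(x_1 && x_1) -> x_1 = 4/5 -> 4/5 = 1
x_2 || x_1 = 4/5 || 4/5 = 4/5
!(x_2 || x_1) = !4/5 = 1/5
((x_1 && x_1) -> x_1) && !(x_2 || x_1) = 1 && 1/5 = 1/5
(!(x_2 || x_2) || ((x_1 && x_2) || x_2)) || (((x_1 && x_1) -> x_1) && !(x_2 || x_1)) = 4/5 || 1/5 = 4/5
x_1 && x_2 = 4/5 && 4/5 = 4/5
!x_1 = !4/5 = 1/5
(x_1 && x_2) -> !x_1 = 4/5 -> 1/5 = 2/5
((!(x_2 || x_2) || ((x_1 && x_2) || x_2)) || (((x_1 && x_1) -> x_1) && !(x_2 || x_1))) -> ((x_1 && x_2) -> !x_1) = 4/5 -> 2/5 = 3/5
x_2 -> x_2 = 4/5 -> 4/5 = 1
(x_2 -> x_2) || x_2 = 1 || 4/5 = 1
x_2 && x_2 = 4/5 && 4/5 = 4/5
((x_2 -> x_2) || x_2) && (x_2 && x_2) = 1 && 4/5 = 4/5
!(((x_2 -> x_2) || x_2) && (x_2 && x_2)) = !4/5 = 1/5
!x_1 = !4/5 = 1/5
x_1 && x_1 = 4/5 && 4/5 = 4/5
!x_1 || (x_1 && x_1) = 1/5 || 4/5 = 4/5
x_2 && x_1 = 4/5 && 4/5 = 4/5
(!x_1 || (x_1 && x_1)) -> (x_2 && x_1) = 4/5 -> 4/5 = 1
x_1 || x_1 = 4/5 || 4/5 = 4/5
x_2 -> (x_1 || x_1) = 4/5 -> 4/5 = 1
x_1 -> x_1 = 4/5 -> 4/5 = 1
(x_2 -> (x_1 || x_1)) && (x_1 -> x_1) = 1 && 1 = 1
((!x_1 || (x_1 && x_1)) -> (x_2 && x_1)) && ((x_2 -> (x_1 || x_1)) && (x_1 -> x_1)) = 1 && 1 = 1
!(((x_2 -> x_2) || x_2) && (x_2 && x_2)) -> (((!x_1 || (x_1 && x_1)) -> (x_2 && x_1)) && ((x_2 -> (x_1 || x_1)) && (x_1 -> x_1))) = 1/5 -> 1 = 1
(((!(x_2 || x_2) || ((x_1 && x_2) || x_2)) || (((x_1 && x_1) -> x_1) && !(x_2 || x_1))) -> ((x_1 && x_2) -> !x_1)) && (!(((x_2 -> x_2) || x_2) && (x_2 && x_2)) -> (((!x_1 || (x_1 && x_1)) -> (x_2 && x_1)) && ((x_2 -> (x_1 || x_1)) && (x_1 -> x_1)))) = 3/5 && 1 = 3/5

3/5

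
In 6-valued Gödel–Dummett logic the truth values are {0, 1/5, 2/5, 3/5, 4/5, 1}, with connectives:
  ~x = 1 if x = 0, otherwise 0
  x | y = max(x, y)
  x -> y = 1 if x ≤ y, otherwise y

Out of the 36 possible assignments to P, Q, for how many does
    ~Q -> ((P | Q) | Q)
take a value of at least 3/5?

value 1: 31 assignments (counts)
value 4/5: 1 assignment (counts)
value 3/5: 1 assignment (counts)
value 2/5: 1 assignment
value 1/5: 1 assignment
value 0: 1 assignment
So 33 of the 36 assignments meet the threshold.

33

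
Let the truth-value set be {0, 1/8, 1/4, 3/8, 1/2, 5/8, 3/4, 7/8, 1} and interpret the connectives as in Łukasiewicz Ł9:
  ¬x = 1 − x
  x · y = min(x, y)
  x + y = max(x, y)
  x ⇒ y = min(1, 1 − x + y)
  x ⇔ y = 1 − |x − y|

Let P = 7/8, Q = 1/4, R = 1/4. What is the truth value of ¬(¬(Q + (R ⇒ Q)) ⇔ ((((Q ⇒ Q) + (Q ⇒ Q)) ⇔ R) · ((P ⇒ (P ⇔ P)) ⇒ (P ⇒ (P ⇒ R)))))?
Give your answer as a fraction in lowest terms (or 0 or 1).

1/4

R ⇒ Q = 1/4 ⇒ 1/4 = 1
Q + (R ⇒ Q) = 1/4 + 1 = 1
¬(Q + (R ⇒ Q)) = ¬1 = 0
Q ⇒ Q = 1/4 ⇒ 1/4 = 1
Q ⇒ Q = 1/4 ⇒ 1/4 = 1
(Q ⇒ Q) + (Q ⇒ Q) = 1 + 1 = 1
((Q ⇒ Q) + (Q ⇒ Q)) ⇔ R = 1 ⇔ 1/4 = 1/4
P ⇔ P = 7/8 ⇔ 7/8 = 1
P ⇒ (P ⇔ P) = 7/8 ⇒ 1 = 1
P ⇒ R = 7/8 ⇒ 1/4 = 3/8
P ⇒ (P ⇒ R) = 7/8 ⇒ 3/8 = 1/2
(P ⇒ (P ⇔ P)) ⇒ (P ⇒ (P ⇒ R)) = 1 ⇒ 1/2 = 1/2
(((Q ⇒ Q) + (Q ⇒ Q)) ⇔ R) · ((P ⇒ (P ⇔ P)) ⇒ (P ⇒ (P ⇒ R))) = 1/4 · 1/2 = 1/4
¬(Q + (R ⇒ Q)) ⇔ ((((Q ⇒ Q) + (Q ⇒ Q)) ⇔ R) · ((P ⇒ (P ⇔ P)) ⇒ (P ⇒ (P ⇒ R)))) = 0 ⇔ 1/4 = 3/4
¬(¬(Q + (R ⇒ Q)) ⇔ ((((Q ⇒ Q) + (Q ⇒ Q)) ⇔ R) · ((P ⇒ (P ⇔ P)) ⇒ (P ⇒ (P ⇒ R))))) = ¬3/4 = 1/4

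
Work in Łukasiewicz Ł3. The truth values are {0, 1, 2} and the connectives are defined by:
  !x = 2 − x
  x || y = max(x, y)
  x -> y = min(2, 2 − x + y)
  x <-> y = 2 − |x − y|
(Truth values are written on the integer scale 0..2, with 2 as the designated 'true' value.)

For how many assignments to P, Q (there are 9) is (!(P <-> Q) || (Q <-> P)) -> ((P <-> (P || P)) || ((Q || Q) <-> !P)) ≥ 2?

9

P = 0, Q = 0 ↦ 2  ≥
P = 0, Q = 1 ↦ 2  ≥
P = 0, Q = 2 ↦ 2  ≥
P = 1, Q = 0 ↦ 2  ≥
P = 1, Q = 1 ↦ 2  ≥
P = 1, Q = 2 ↦ 2  ≥
P = 2, Q = 0 ↦ 2  ≥
P = 2, Q = 1 ↦ 2  ≥
P = 2, Q = 2 ↦ 2  ≥
So 9 of the 9 assignments meet the threshold.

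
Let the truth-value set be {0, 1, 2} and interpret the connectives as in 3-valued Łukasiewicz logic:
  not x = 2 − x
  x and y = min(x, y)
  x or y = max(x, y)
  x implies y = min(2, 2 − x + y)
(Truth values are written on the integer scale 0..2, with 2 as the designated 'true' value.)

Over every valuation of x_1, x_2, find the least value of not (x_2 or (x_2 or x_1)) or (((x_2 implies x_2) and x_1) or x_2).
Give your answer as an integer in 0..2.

Take x_1 = 0, x_2 = 1:
x_2 or x_1 = 1 or 0 = 1
x_2 or (x_2 or x_1) = 1 or 1 = 1
not (x_2 or (x_2 or x_1)) = not 1 = 1
x_2 implies x_2 = 1 implies 1 = 2
(x_2 implies x_2) and x_1 = 2 and 0 = 0
((x_2 implies x_2) and x_1) or x_2 = 0 or 1 = 1
not (x_2 or (x_2 or x_1)) or (((x_2 implies x_2) and x_1) or x_2) = 1 or 1 = 1
No assignment yields a value below 1, so this is the minimum.

1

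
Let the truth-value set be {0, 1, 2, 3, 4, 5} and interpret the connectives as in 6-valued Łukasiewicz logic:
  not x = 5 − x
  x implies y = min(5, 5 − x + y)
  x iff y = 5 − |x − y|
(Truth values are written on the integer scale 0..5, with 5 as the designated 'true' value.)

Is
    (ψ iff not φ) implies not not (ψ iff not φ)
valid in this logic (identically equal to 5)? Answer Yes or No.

At φ = 1, ψ = 5, for instance:
not φ = not 1 = 4
ψ iff not φ = 5 iff 4 = 4
not (ψ iff not φ) = not 4 = 1
not not (ψ iff not φ) = not 1 = 4
(ψ iff not φ) implies not not (ψ iff not φ) = 4 implies 4 = 5
and checking the remaining 35 assignments likewise gives ≥ 5 in every case.

Yes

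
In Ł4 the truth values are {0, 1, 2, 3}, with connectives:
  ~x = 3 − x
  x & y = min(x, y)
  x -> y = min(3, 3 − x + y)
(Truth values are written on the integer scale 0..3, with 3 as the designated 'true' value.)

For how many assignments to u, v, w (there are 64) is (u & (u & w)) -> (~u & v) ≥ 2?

54

value 3: 40 assignments (counts)
value 2: 14 assignments (counts)
value 1: 6 assignments
value 0: 4 assignments
So 54 of the 64 assignments meet the threshold.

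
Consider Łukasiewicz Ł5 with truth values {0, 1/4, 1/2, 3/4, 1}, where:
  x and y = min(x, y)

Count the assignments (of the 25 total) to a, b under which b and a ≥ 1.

value 1: 1 assignment (counts)
value 3/4: 3 assignments
value 1/2: 5 assignments
value 1/4: 7 assignments
value 0: 9 assignments
So 1 of the 25 assignments meets the threshold.

1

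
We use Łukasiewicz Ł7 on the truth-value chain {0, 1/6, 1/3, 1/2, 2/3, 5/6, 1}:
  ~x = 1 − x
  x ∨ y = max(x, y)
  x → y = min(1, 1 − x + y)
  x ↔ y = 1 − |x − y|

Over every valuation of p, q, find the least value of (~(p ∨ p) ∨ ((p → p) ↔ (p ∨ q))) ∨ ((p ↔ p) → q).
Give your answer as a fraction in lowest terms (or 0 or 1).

1/2

Take p = 1/2, q = 0:
p ∨ p = 1/2 ∨ 1/2 = 1/2
~(p ∨ p) = ~1/2 = 1/2
p → p = 1/2 → 1/2 = 1
p ∨ q = 1/2 ∨ 0 = 1/2
(p → p) ↔ (p ∨ q) = 1 ↔ 1/2 = 1/2
~(p ∨ p) ∨ ((p → p) ↔ (p ∨ q)) = 1/2 ∨ 1/2 = 1/2
p ↔ p = 1/2 ↔ 1/2 = 1
(p ↔ p) → q = 1 → 0 = 0
(~(p ∨ p) ∨ ((p → p) ↔ (p ∨ q))) ∨ ((p ↔ p) → q) = 1/2 ∨ 0 = 1/2
No assignment yields a value below 1/2, so this is the minimum.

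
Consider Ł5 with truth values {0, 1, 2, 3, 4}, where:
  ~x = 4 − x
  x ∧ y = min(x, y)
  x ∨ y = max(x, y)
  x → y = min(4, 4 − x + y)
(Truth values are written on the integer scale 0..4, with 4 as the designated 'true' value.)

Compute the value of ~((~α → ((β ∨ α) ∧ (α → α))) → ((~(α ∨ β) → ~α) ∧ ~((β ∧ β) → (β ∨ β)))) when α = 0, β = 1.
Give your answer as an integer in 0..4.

~α = ~0 = 4
β ∨ α = 1 ∨ 0 = 1
α → α = 0 → 0 = 4
(β ∨ α) ∧ (α → α) = 1 ∧ 4 = 1
~α → ((β ∨ α) ∧ (α → α)) = 4 → 1 = 1
α ∨ β = 0 ∨ 1 = 1
~(α ∨ β) = ~1 = 3
~α = ~0 = 4
~(α ∨ β) → ~α = 3 → 4 = 4
β ∧ β = 1 ∧ 1 = 1
β ∨ β = 1 ∨ 1 = 1
(β ∧ β) → (β ∨ β) = 1 → 1 = 4
~((β ∧ β) → (β ∨ β)) = ~4 = 0
(~(α ∨ β) → ~α) ∧ ~((β ∧ β) → (β ∨ β)) = 4 ∧ 0 = 0
(~α → ((β ∨ α) ∧ (α → α))) → ((~(α ∨ β) → ~α) ∧ ~((β ∧ β) → (β ∨ β))) = 1 → 0 = 3
~((~α → ((β ∨ α) ∧ (α → α))) → ((~(α ∨ β) → ~α) ∧ ~((β ∧ β) → (β ∨ β)))) = ~3 = 1

1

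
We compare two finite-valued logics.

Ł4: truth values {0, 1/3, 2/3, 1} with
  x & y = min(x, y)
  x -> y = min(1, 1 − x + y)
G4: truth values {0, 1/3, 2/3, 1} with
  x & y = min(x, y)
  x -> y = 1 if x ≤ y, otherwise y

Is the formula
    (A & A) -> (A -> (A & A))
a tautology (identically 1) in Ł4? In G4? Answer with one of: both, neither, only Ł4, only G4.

In Ł4: every assignment gives 1 — tautology.
In G4: every assignment gives 1 — tautology.

both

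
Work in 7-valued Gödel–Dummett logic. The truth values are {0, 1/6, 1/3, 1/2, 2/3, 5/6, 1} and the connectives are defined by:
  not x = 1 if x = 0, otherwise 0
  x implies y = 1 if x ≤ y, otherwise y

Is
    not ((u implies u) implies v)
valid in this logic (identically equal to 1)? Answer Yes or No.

Counterexample: take u = 0, v = 1/6.
u implies u = 0 implies 0 = 1
(u implies u) implies v = 1 implies 1/6 = 1/6
not ((u implies u) implies v) = not 1/6 = 0
This gives 0 ≠ 1.

No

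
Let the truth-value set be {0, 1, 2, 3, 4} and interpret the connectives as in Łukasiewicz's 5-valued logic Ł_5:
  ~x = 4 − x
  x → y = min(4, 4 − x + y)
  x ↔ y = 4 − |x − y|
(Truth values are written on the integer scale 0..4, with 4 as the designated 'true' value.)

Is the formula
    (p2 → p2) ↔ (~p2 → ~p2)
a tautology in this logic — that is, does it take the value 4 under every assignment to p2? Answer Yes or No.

p2 = 0 ↦ 4
p2 = 1 ↦ 4
p2 = 2 ↦ 4
p2 = 3 ↦ 4
p2 = 4 ↦ 4
Every assignment gives a value ≥ 4.

Yes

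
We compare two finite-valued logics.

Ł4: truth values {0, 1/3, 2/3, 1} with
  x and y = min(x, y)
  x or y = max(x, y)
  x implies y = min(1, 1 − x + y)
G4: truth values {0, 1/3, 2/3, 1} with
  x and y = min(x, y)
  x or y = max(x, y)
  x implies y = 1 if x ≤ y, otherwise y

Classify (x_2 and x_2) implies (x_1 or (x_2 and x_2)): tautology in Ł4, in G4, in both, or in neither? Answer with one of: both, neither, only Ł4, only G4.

both

In Ł4: every assignment gives 1 — tautology.
In G4: every assignment gives 1 — tautology.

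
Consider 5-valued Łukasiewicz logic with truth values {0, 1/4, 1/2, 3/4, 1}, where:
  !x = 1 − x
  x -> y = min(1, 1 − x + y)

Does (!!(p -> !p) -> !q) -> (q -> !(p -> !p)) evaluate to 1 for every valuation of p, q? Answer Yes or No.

Yes

At p = 0, q = 3/4, for instance:
!p = !0 = 1
p -> !p = 0 -> 1 = 1
!(p -> !p) = !1 = 0
!!(p -> !p) = !0 = 1
!q = !3/4 = 1/4
!!(p -> !p) -> !q = 1 -> 1/4 = 1/4
q -> !(p -> !p) = 3/4 -> 0 = 1/4
(!!(p -> !p) -> !q) -> (q -> !(p -> !p)) = 1/4 -> 1/4 = 1
and checking the remaining 24 assignments likewise gives ≥ 1 in every case.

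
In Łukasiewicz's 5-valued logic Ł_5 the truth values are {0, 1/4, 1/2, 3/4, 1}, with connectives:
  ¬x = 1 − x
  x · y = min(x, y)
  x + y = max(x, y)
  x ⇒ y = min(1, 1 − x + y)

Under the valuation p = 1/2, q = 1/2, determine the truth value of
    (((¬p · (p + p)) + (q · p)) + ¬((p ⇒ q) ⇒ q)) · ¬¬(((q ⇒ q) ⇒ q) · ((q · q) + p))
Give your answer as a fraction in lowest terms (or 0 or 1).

¬p = ¬1/2 = 1/2
p + p = 1/2 + 1/2 = 1/2
¬p · (p + p) = 1/2 · 1/2 = 1/2
q · p = 1/2 · 1/2 = 1/2
(¬p · (p + p)) + (q · p) = 1/2 + 1/2 = 1/2
p ⇒ q = 1/2 ⇒ 1/2 = 1
(p ⇒ q) ⇒ q = 1 ⇒ 1/2 = 1/2
¬((p ⇒ q) ⇒ q) = ¬1/2 = 1/2
((¬p · (p + p)) + (q · p)) + ¬((p ⇒ q) ⇒ q) = 1/2 + 1/2 = 1/2
q ⇒ q = 1/2 ⇒ 1/2 = 1
(q ⇒ q) ⇒ q = 1 ⇒ 1/2 = 1/2
q · q = 1/2 · 1/2 = 1/2
(q · q) + p = 1/2 + 1/2 = 1/2
((q ⇒ q) ⇒ q) · ((q · q) + p) = 1/2 · 1/2 = 1/2
¬(((q ⇒ q) ⇒ q) · ((q · q) + p)) = ¬1/2 = 1/2
¬¬(((q ⇒ q) ⇒ q) · ((q · q) + p)) = ¬1/2 = 1/2
(((¬p · (p + p)) + (q · p)) + ¬((p ⇒ q) ⇒ q)) · ¬¬(((q ⇒ q) ⇒ q) · ((q · q) + p)) = 1/2 · 1/2 = 1/2

1/2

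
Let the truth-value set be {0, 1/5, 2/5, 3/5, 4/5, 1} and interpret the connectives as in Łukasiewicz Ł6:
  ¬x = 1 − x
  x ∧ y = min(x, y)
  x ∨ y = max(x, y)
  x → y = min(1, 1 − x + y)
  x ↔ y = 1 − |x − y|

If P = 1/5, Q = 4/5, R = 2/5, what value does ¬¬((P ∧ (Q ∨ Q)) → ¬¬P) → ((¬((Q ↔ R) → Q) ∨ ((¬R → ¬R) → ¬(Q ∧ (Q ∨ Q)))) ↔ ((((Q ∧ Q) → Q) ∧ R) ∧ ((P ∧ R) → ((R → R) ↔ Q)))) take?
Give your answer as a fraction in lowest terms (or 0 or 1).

Q ∨ Q = 4/5 ∨ 4/5 = 4/5
P ∧ (Q ∨ Q) = 1/5 ∧ 4/5 = 1/5
¬P = ¬1/5 = 4/5
¬¬P = ¬4/5 = 1/5
(P ∧ (Q ∨ Q)) → ¬¬P = 1/5 → 1/5 = 1
¬((P ∧ (Q ∨ Q)) → ¬¬P) = ¬1 = 0
¬¬((P ∧ (Q ∨ Q)) → ¬¬P) = ¬0 = 1
Q ↔ R = 4/5 ↔ 2/5 = 3/5
(Q ↔ R) → Q = 3/5 → 4/5 = 1
¬((Q ↔ R) → Q) = ¬1 = 0
¬R = ¬2/5 = 3/5
¬R = ¬2/5 = 3/5
¬R → ¬R = 3/5 → 3/5 = 1
Q ∨ Q = 4/5 ∨ 4/5 = 4/5
Q ∧ (Q ∨ Q) = 4/5 ∧ 4/5 = 4/5
¬(Q ∧ (Q ∨ Q)) = ¬4/5 = 1/5
(¬R → ¬R) → ¬(Q ∧ (Q ∨ Q)) = 1 → 1/5 = 1/5
¬((Q ↔ R) → Q) ∨ ((¬R → ¬R) → ¬(Q ∧ (Q ∨ Q))) = 0 ∨ 1/5 = 1/5
Q ∧ Q = 4/5 ∧ 4/5 = 4/5
(Q ∧ Q) → Q = 4/5 → 4/5 = 1
((Q ∧ Q) → Q) ∧ R = 1 ∧ 2/5 = 2/5
P ∧ R = 1/5 ∧ 2/5 = 1/5
R → R = 2/5 → 2/5 = 1
(R → R) ↔ Q = 1 ↔ 4/5 = 4/5
(P ∧ R) → ((R → R) ↔ Q) = 1/5 → 4/5 = 1
(((Q ∧ Q) → Q) ∧ R) ∧ ((P ∧ R) → ((R → R) ↔ Q)) = 2/5 ∧ 1 = 2/5
(¬((Q ↔ R) → Q) ∨ ((¬R → ¬R) → ¬(Q ∧ (Q ∨ Q)))) ↔ ((((Q ∧ Q) → Q) ∧ R) ∧ ((P ∧ R) → ((R → R) ↔ Q))) = 1/5 ↔ 2/5 = 4/5
¬¬((P ∧ (Q ∨ Q)) → ¬¬P) → ((¬((Q ↔ R) → Q) ∨ ((¬R → ¬R) → ¬(Q ∧ (Q ∨ Q)))) ↔ ((((Q ∧ Q) → Q) ∧ R) ∧ ((P ∧ R) → ((R → R) ↔ Q)))) = 1 → 4/5 = 4/5

4/5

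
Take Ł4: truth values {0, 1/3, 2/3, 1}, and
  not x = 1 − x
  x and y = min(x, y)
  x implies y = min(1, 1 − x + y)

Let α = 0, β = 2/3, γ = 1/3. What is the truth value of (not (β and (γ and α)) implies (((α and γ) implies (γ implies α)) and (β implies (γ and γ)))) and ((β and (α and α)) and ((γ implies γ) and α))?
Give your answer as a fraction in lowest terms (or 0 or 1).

γ and α = 1/3 and 0 = 0
β and (γ and α) = 2/3 and 0 = 0
not (β and (γ and α)) = not 0 = 1
α and γ = 0 and 1/3 = 0
γ implies α = 1/3 implies 0 = 2/3
(α and γ) implies (γ implies α) = 0 implies 2/3 = 1
γ and γ = 1/3 and 1/3 = 1/3
β implies (γ and γ) = 2/3 implies 1/3 = 2/3
((α and γ) implies (γ implies α)) and (β implies (γ and γ)) = 1 and 2/3 = 2/3
not (β and (γ and α)) implies (((α and γ) implies (γ implies α)) and (β implies (γ and γ))) = 1 implies 2/3 = 2/3
α and α = 0 and 0 = 0
β and (α and α) = 2/3 and 0 = 0
γ implies γ = 1/3 implies 1/3 = 1
(γ implies γ) and α = 1 and 0 = 0
(β and (α and α)) and ((γ implies γ) and α) = 0 and 0 = 0
(not (β and (γ and α)) implies (((α and γ) implies (γ implies α)) and (β implies (γ and γ)))) and ((β and (α and α)) and ((γ implies γ) and α)) = 2/3 and 0 = 0

0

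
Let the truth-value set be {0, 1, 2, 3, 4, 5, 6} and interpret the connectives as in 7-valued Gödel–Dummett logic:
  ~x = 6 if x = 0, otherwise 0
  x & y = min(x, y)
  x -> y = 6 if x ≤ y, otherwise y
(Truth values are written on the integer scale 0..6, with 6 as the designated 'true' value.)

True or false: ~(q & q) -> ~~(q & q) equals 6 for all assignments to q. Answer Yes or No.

No

Counterexample: take q = 0.
q & q = 0 & 0 = 0
~(q & q) = ~0 = 6
q & q = 0 & 0 = 0
~(q & q) = ~0 = 6
~~(q & q) = ~6 = 0
~(q & q) -> ~~(q & q) = 6 -> 0 = 0
This gives 0 ≠ 6.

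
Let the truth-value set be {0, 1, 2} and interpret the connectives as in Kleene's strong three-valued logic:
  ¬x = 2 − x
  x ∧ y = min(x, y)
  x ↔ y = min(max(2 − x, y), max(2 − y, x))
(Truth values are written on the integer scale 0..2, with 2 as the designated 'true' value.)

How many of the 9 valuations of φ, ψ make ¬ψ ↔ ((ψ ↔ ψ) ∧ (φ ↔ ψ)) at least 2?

φ = 0, ψ = 0 ↦ 2  ≥
φ = 0, ψ = 1 ↦ 1  <
φ = 0, ψ = 2 ↦ 2  ≥
φ = 1, ψ = 0 ↦ 1  <
φ = 1, ψ = 1 ↦ 1  <
φ = 1, ψ = 2 ↦ 1  <
φ = 2, ψ = 0 ↦ 0  <
φ = 2, ψ = 1 ↦ 1  <
φ = 2, ψ = 2 ↦ 0  <
So 2 of the 9 assignments meet the threshold.

2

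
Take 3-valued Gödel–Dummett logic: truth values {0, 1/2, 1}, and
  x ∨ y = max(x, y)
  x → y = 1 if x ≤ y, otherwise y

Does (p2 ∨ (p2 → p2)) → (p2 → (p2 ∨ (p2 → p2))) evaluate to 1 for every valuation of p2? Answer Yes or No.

Yes

p2 = 0 ↦ 1
p2 = 1/2 ↦ 1
p2 = 1 ↦ 1
Every assignment gives a value ≥ 1.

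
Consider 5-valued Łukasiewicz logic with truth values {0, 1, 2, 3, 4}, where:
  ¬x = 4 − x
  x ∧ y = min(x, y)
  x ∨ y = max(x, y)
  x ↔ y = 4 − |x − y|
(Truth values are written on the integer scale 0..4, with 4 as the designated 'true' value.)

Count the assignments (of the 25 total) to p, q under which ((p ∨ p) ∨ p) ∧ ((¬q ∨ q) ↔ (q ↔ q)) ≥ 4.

2

value 4: 2 assignments (counts)
value 3: 6 assignments
value 2: 7 assignments
value 1: 5 assignments
value 0: 5 assignments
So 2 of the 25 assignments meet the threshold.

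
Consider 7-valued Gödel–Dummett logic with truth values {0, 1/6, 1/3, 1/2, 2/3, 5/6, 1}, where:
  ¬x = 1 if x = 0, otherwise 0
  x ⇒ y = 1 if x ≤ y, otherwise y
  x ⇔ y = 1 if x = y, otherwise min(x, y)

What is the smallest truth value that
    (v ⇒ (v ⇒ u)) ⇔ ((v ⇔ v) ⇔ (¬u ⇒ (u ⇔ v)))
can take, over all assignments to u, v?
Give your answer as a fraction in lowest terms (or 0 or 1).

1/6

Take u = 1/6, v = 1/3:
v ⇒ u = 1/3 ⇒ 1/6 = 1/6
v ⇒ (v ⇒ u) = 1/3 ⇒ 1/6 = 1/6
v ⇔ v = 1/3 ⇔ 1/3 = 1
¬u = ¬1/6 = 0
u ⇔ v = 1/6 ⇔ 1/3 = 1/6
¬u ⇒ (u ⇔ v) = 0 ⇒ 1/6 = 1
(v ⇔ v) ⇔ (¬u ⇒ (u ⇔ v)) = 1 ⇔ 1 = 1
(v ⇒ (v ⇒ u)) ⇔ ((v ⇔ v) ⇔ (¬u ⇒ (u ⇔ v))) = 1/6 ⇔ 1 = 1/6
No assignment yields a value below 1/6, so this is the minimum.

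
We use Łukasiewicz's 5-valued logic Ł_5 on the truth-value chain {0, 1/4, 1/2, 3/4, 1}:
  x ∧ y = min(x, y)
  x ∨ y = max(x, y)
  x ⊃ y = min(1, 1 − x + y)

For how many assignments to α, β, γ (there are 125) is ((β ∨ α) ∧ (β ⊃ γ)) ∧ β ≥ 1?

value 1: 5 assignments (counts)
value 3/4: 20 assignments
value 1/2: 35 assignments
value 1/4: 35 assignments
value 0: 30 assignments
So 5 of the 125 assignments meet the threshold.

5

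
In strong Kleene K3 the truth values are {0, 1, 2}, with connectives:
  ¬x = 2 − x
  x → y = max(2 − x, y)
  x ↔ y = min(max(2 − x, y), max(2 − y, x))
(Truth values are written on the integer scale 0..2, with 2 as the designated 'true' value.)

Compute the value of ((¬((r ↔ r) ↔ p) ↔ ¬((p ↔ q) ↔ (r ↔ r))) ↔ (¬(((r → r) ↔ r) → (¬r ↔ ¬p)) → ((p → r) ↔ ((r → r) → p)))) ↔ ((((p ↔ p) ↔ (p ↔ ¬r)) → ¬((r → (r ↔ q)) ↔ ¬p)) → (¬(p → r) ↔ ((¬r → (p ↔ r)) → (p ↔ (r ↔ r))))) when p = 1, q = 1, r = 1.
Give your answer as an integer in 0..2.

r ↔ r = 1 ↔ 1 = 1
(r ↔ r) ↔ p = 1 ↔ 1 = 1
¬((r ↔ r) ↔ p) = ¬1 = 1
p ↔ q = 1 ↔ 1 = 1
r ↔ r = 1 ↔ 1 = 1
(p ↔ q) ↔ (r ↔ r) = 1 ↔ 1 = 1
¬((p ↔ q) ↔ (r ↔ r)) = ¬1 = 1
¬((r ↔ r) ↔ p) ↔ ¬((p ↔ q) ↔ (r ↔ r)) = 1 ↔ 1 = 1
r → r = 1 → 1 = 1
(r → r) ↔ r = 1 ↔ 1 = 1
¬r = ¬1 = 1
¬p = ¬1 = 1
¬r ↔ ¬p = 1 ↔ 1 = 1
((r → r) ↔ r) → (¬r ↔ ¬p) = 1 → 1 = 1
¬(((r → r) ↔ r) → (¬r ↔ ¬p)) = ¬1 = 1
p → r = 1 → 1 = 1
r → r = 1 → 1 = 1
(r → r) → p = 1 → 1 = 1
(p → r) ↔ ((r → r) → p) = 1 ↔ 1 = 1
¬(((r → r) ↔ r) → (¬r ↔ ¬p)) → ((p → r) ↔ ((r → r) → p)) = 1 → 1 = 1
(¬((r ↔ r) ↔ p) ↔ ¬((p ↔ q) ↔ (r ↔ r))) ↔ (¬(((r → r) ↔ r) → (¬r ↔ ¬p)) → ((p → r) ↔ ((r → r) → p))) = 1 ↔ 1 = 1
p ↔ p = 1 ↔ 1 = 1
¬r = ¬1 = 1
p ↔ ¬r = 1 ↔ 1 = 1
(p ↔ p) ↔ (p ↔ ¬r) = 1 ↔ 1 = 1
r ↔ q = 1 ↔ 1 = 1
r → (r ↔ q) = 1 → 1 = 1
¬p = ¬1 = 1
(r → (r ↔ q)) ↔ ¬p = 1 ↔ 1 = 1
¬((r → (r ↔ q)) ↔ ¬p) = ¬1 = 1
((p ↔ p) ↔ (p ↔ ¬r)) → ¬((r → (r ↔ q)) ↔ ¬p) = 1 → 1 = 1
p → r = 1 → 1 = 1
¬(p → r) = ¬1 = 1
¬r = ¬1 = 1
p ↔ r = 1 ↔ 1 = 1
¬r → (p ↔ r) = 1 → 1 = 1
r ↔ r = 1 ↔ 1 = 1
p ↔ (r ↔ r) = 1 ↔ 1 = 1
(¬r → (p ↔ r)) → (p ↔ (r ↔ r)) = 1 → 1 = 1
¬(p → r) ↔ ((¬r → (p ↔ r)) → (p ↔ (r ↔ r))) = 1 ↔ 1 = 1
(((p ↔ p) ↔ (p ↔ ¬r)) → ¬((r → (r ↔ q)) ↔ ¬p)) → (¬(p → r) ↔ ((¬r → (p ↔ r)) → (p ↔ (r ↔ r)))) = 1 → 1 = 1
((¬((r ↔ r) ↔ p) ↔ ¬((p ↔ q) ↔ (r ↔ r))) ↔ (¬(((r → r) ↔ r) → (¬r ↔ ¬p)) → ((p → r) ↔ ((r → r) → p)))) ↔ ((((p ↔ p) ↔ (p ↔ ¬r)) → ¬((r → (r ↔ q)) ↔ ¬p)) → (¬(p → r) ↔ ((¬r → (p ↔ r)) → (p ↔ (r ↔ r))))) = 1 ↔ 1 = 1

1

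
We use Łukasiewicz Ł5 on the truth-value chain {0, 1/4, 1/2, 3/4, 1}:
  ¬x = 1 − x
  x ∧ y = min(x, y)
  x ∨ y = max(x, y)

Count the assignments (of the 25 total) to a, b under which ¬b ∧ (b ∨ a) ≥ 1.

1

value 1: 1 assignment (counts)
value 3/4: 3 assignments
value 1/2: 7 assignments
value 1/4: 8 assignments
value 0: 6 assignments
So 1 of the 25 assignments meets the threshold.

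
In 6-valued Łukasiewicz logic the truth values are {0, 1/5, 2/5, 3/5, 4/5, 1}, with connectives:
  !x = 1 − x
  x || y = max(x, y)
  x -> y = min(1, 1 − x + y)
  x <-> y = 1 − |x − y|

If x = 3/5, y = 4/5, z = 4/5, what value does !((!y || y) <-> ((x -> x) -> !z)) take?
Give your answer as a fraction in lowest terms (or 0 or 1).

!y = !4/5 = 1/5
!y || y = 1/5 || 4/5 = 4/5
x -> x = 3/5 -> 3/5 = 1
!z = !4/5 = 1/5
(x -> x) -> !z = 1 -> 1/5 = 1/5
(!y || y) <-> ((x -> x) -> !z) = 4/5 <-> 1/5 = 2/5
!((!y || y) <-> ((x -> x) -> !z)) = !2/5 = 3/5

3/5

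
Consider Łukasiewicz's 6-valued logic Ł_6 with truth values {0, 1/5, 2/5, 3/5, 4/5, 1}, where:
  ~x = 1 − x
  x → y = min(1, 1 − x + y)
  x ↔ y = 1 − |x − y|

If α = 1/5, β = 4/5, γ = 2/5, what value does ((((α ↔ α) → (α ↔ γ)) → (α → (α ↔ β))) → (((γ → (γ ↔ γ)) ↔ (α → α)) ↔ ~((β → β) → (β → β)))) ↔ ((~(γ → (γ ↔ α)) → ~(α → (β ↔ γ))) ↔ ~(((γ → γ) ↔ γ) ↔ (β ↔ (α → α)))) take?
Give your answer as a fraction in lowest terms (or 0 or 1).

3/5

α ↔ α = 1/5 ↔ 1/5 = 1
α ↔ γ = 1/5 ↔ 2/5 = 4/5
(α ↔ α) → (α ↔ γ) = 1 → 4/5 = 4/5
α ↔ β = 1/5 ↔ 4/5 = 2/5
α → (α ↔ β) = 1/5 → 2/5 = 1
((α ↔ α) → (α ↔ γ)) → (α → (α ↔ β)) = 4/5 → 1 = 1
γ ↔ γ = 2/5 ↔ 2/5 = 1
γ → (γ ↔ γ) = 2/5 → 1 = 1
α → α = 1/5 → 1/5 = 1
(γ → (γ ↔ γ)) ↔ (α → α) = 1 ↔ 1 = 1
β → β = 4/5 → 4/5 = 1
β → β = 4/5 → 4/5 = 1
(β → β) → (β → β) = 1 → 1 = 1
~((β → β) → (β → β)) = ~1 = 0
((γ → (γ ↔ γ)) ↔ (α → α)) ↔ ~((β → β) → (β → β)) = 1 ↔ 0 = 0
(((α ↔ α) → (α ↔ γ)) → (α → (α ↔ β))) → (((γ → (γ ↔ γ)) ↔ (α → α)) ↔ ~((β → β) → (β → β))) = 1 → 0 = 0
γ ↔ α = 2/5 ↔ 1/5 = 4/5
γ → (γ ↔ α) = 2/5 → 4/5 = 1
~(γ → (γ ↔ α)) = ~1 = 0
β ↔ γ = 4/5 ↔ 2/5 = 3/5
α → (β ↔ γ) = 1/5 → 3/5 = 1
~(α → (β ↔ γ)) = ~1 = 0
~(γ → (γ ↔ α)) → ~(α → (β ↔ γ)) = 0 → 0 = 1
γ → γ = 2/5 → 2/5 = 1
(γ → γ) ↔ γ = 1 ↔ 2/5 = 2/5
α → α = 1/5 → 1/5 = 1
β ↔ (α → α) = 4/5 ↔ 1 = 4/5
((γ → γ) ↔ γ) ↔ (β ↔ (α → α)) = 2/5 ↔ 4/5 = 3/5
~(((γ → γ) ↔ γ) ↔ (β ↔ (α → α))) = ~3/5 = 2/5
(~(γ → (γ ↔ α)) → ~(α → (β ↔ γ))) ↔ ~(((γ → γ) ↔ γ) ↔ (β ↔ (α → α))) = 1 ↔ 2/5 = 2/5
((((α ↔ α) → (α ↔ γ)) → (α → (α ↔ β))) → (((γ → (γ ↔ γ)) ↔ (α → α)) ↔ ~((β → β) → (β → β)))) ↔ ((~(γ → (γ ↔ α)) → ~(α → (β ↔ γ))) ↔ ~(((γ → γ) ↔ γ) ↔ (β ↔ (α → α)))) = 0 ↔ 2/5 = 3/5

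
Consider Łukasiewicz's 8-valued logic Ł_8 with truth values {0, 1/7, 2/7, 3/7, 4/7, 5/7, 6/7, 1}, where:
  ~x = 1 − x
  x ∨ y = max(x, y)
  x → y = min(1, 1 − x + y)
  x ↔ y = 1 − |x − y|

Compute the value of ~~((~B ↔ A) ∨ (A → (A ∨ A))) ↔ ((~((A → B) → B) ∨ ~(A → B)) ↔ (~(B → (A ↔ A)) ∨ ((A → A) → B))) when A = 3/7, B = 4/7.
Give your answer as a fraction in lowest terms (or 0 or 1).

6/7

~B = ~4/7 = 3/7
~B ↔ A = 3/7 ↔ 3/7 = 1
A ∨ A = 3/7 ∨ 3/7 = 3/7
A → (A ∨ A) = 3/7 → 3/7 = 1
(~B ↔ A) ∨ (A → (A ∨ A)) = 1 ∨ 1 = 1
~((~B ↔ A) ∨ (A → (A ∨ A))) = ~1 = 0
~~((~B ↔ A) ∨ (A → (A ∨ A))) = ~0 = 1
A → B = 3/7 → 4/7 = 1
(A → B) → B = 1 → 4/7 = 4/7
~((A → B) → B) = ~4/7 = 3/7
A → B = 3/7 → 4/7 = 1
~(A → B) = ~1 = 0
~((A → B) → B) ∨ ~(A → B) = 3/7 ∨ 0 = 3/7
A ↔ A = 3/7 ↔ 3/7 = 1
B → (A ↔ A) = 4/7 → 1 = 1
~(B → (A ↔ A)) = ~1 = 0
A → A = 3/7 → 3/7 = 1
(A → A) → B = 1 → 4/7 = 4/7
~(B → (A ↔ A)) ∨ ((A → A) → B) = 0 ∨ 4/7 = 4/7
(~((A → B) → B) ∨ ~(A → B)) ↔ (~(B → (A ↔ A)) ∨ ((A → A) → B)) = 3/7 ↔ 4/7 = 6/7
~~((~B ↔ A) ∨ (A → (A ∨ A))) ↔ ((~((A → B) → B) ∨ ~(A → B)) ↔ (~(B → (A ↔ A)) ∨ ((A → A) → B))) = 1 ↔ 6/7 = 6/7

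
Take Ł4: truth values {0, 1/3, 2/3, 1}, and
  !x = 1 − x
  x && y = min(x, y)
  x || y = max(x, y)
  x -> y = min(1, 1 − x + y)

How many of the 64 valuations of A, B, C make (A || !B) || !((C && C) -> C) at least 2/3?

48

value 1: 28 assignments (counts)
value 2/3: 20 assignments (counts)
value 1/3: 12 assignments
value 0: 4 assignments
So 48 of the 64 assignments meet the threshold.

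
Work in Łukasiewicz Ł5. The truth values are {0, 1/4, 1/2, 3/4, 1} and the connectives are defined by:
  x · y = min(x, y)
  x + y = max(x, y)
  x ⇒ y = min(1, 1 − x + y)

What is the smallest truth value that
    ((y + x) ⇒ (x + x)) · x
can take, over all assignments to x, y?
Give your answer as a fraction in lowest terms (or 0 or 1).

Take x = 0, y = 0:
y + x = 0 + 0 = 0
x + x = 0 + 0 = 0
(y + x) ⇒ (x + x) = 0 ⇒ 0 = 1
((y + x) ⇒ (x + x)) · x = 1 · 0 = 0
No assignment yields a value below 0, so this is the minimum.

0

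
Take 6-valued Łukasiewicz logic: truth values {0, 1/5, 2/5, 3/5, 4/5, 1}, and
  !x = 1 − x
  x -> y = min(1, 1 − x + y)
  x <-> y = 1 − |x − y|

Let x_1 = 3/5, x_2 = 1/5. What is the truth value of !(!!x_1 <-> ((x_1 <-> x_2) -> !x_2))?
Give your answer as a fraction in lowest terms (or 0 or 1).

!x_1 = !3/5 = 2/5
!!x_1 = !2/5 = 3/5
x_1 <-> x_2 = 3/5 <-> 1/5 = 3/5
!x_2 = !1/5 = 4/5
(x_1 <-> x_2) -> !x_2 = 3/5 -> 4/5 = 1
!!x_1 <-> ((x_1 <-> x_2) -> !x_2) = 3/5 <-> 1 = 3/5
!(!!x_1 <-> ((x_1 <-> x_2) -> !x_2)) = !3/5 = 2/5

2/5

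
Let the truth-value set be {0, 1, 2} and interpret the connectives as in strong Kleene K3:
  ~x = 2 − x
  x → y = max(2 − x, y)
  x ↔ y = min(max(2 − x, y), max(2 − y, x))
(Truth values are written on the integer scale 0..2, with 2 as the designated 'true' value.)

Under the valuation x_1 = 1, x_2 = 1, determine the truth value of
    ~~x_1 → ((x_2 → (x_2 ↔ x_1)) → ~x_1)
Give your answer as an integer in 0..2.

~x_1 = ~1 = 1
~~x_1 = ~1 = 1
x_2 ↔ x_1 = 1 ↔ 1 = 1
x_2 → (x_2 ↔ x_1) = 1 → 1 = 1
~x_1 = ~1 = 1
(x_2 → (x_2 ↔ x_1)) → ~x_1 = 1 → 1 = 1
~~x_1 → ((x_2 → (x_2 ↔ x_1)) → ~x_1) = 1 → 1 = 1

1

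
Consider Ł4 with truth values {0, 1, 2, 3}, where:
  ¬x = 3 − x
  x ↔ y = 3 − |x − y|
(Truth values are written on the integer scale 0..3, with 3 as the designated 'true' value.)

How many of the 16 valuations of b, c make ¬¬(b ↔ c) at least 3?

b = 0, c = 0 ↦ 3  ≥
b = 0, c = 1 ↦ 2  <
b = 0, c = 2 ↦ 1  <
b = 0, c = 3 ↦ 0  <
b = 1, c = 0 ↦ 2  <
b = 1, c = 1 ↦ 3  ≥
b = 1, c = 2 ↦ 2  <
b = 1, c = 3 ↦ 1  <
b = 2, c = 0 ↦ 1  <
b = 2, c = 1 ↦ 2  <
b = 2, c = 2 ↦ 3  ≥
b = 2, c = 3 ↦ 2  <
b = 3, c = 0 ↦ 0  <
b = 3, c = 1 ↦ 1  <
b = 3, c = 2 ↦ 2  <
b = 3, c = 3 ↦ 3  ≥
So 4 of the 16 assignments meet the threshold.

4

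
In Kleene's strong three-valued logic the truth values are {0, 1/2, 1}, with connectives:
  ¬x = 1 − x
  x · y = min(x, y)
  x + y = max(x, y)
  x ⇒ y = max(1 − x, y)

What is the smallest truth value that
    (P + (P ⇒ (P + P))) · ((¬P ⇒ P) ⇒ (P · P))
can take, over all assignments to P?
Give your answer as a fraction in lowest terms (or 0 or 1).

1/2

Take P = 1/2:
P + P = 1/2 + 1/2 = 1/2
P ⇒ (P + P) = 1/2 ⇒ 1/2 = 1/2
P + (P ⇒ (P + P)) = 1/2 + 1/2 = 1/2
¬P = ¬1/2 = 1/2
¬P ⇒ P = 1/2 ⇒ 1/2 = 1/2
P · P = 1/2 · 1/2 = 1/2
(¬P ⇒ P) ⇒ (P · P) = 1/2 ⇒ 1/2 = 1/2
(P + (P ⇒ (P + P))) · ((¬P ⇒ P) ⇒ (P · P)) = 1/2 · 1/2 = 1/2
No assignment yields a value below 1/2, so this is the minimum.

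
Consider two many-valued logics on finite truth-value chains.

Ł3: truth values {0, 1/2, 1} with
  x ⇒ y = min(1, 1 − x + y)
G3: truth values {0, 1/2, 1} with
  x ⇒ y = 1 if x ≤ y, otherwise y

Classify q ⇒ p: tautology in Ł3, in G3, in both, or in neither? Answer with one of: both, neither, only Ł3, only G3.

neither

In Ł3: at p = 0, q = 1/2 the value is 1/2 — not a tautology.
In G3: at p = 0, q = 1/2 the value is 0 — not a tautology.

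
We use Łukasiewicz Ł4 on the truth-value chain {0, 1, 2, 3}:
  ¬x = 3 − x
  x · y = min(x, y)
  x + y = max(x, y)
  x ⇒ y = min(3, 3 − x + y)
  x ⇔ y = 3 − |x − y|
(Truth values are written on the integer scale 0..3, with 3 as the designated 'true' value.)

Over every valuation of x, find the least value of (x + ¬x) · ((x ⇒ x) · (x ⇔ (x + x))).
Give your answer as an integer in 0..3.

2

Take x = 1:
¬x = ¬1 = 2
x + ¬x = 1 + 2 = 2
x ⇒ x = 1 ⇒ 1 = 3
x + x = 1 + 1 = 1
x ⇔ (x + x) = 1 ⇔ 1 = 3
(x ⇒ x) · (x ⇔ (x + x)) = 3 · 3 = 3
(x + ¬x) · ((x ⇒ x) · (x ⇔ (x + x))) = 2 · 3 = 2
No assignment yields a value below 2, so this is the minimum.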